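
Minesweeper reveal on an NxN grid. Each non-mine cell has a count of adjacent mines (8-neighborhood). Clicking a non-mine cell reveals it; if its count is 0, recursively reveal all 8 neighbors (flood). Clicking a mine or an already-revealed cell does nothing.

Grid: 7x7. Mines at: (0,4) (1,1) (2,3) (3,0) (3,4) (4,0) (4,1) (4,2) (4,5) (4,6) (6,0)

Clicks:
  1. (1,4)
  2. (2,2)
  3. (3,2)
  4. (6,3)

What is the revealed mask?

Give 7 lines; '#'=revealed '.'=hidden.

Answer: .......
....#..
..#....
..#....
.......
.######
.######

Derivation:
Click 1 (1,4) count=2: revealed 1 new [(1,4)] -> total=1
Click 2 (2,2) count=2: revealed 1 new [(2,2)] -> total=2
Click 3 (3,2) count=3: revealed 1 new [(3,2)] -> total=3
Click 4 (6,3) count=0: revealed 12 new [(5,1) (5,2) (5,3) (5,4) (5,5) (5,6) (6,1) (6,2) (6,3) (6,4) (6,5) (6,6)] -> total=15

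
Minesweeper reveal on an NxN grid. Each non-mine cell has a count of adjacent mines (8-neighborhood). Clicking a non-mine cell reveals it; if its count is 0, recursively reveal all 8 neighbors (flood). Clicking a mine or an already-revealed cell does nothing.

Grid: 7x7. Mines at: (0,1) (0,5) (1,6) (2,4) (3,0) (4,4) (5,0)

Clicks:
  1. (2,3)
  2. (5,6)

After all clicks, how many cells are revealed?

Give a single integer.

Click 1 (2,3) count=1: revealed 1 new [(2,3)] -> total=1
Click 2 (5,6) count=0: revealed 29 new [(1,1) (1,2) (1,3) (2,1) (2,2) (2,5) (2,6) (3,1) (3,2) (3,3) (3,5) (3,6) (4,1) (4,2) (4,3) (4,5) (4,6) (5,1) (5,2) (5,3) (5,4) (5,5) (5,6) (6,1) (6,2) (6,3) (6,4) (6,5) (6,6)] -> total=30

Answer: 30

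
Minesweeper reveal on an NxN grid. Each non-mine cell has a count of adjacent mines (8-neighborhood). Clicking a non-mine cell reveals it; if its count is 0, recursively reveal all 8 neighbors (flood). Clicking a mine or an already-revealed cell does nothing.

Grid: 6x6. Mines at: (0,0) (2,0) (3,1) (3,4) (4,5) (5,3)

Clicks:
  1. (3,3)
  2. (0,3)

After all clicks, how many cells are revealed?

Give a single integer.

Answer: 16

Derivation:
Click 1 (3,3) count=1: revealed 1 new [(3,3)] -> total=1
Click 2 (0,3) count=0: revealed 15 new [(0,1) (0,2) (0,3) (0,4) (0,5) (1,1) (1,2) (1,3) (1,4) (1,5) (2,1) (2,2) (2,3) (2,4) (2,5)] -> total=16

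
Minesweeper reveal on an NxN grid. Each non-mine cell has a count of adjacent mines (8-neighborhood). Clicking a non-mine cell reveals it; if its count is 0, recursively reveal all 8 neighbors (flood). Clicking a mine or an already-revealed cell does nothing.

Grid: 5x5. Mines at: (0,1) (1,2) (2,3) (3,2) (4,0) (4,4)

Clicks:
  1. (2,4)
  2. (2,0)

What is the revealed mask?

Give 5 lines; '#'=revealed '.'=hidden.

Answer: .....
##...
##..#
##...
.....

Derivation:
Click 1 (2,4) count=1: revealed 1 new [(2,4)] -> total=1
Click 2 (2,0) count=0: revealed 6 new [(1,0) (1,1) (2,0) (2,1) (3,0) (3,1)] -> total=7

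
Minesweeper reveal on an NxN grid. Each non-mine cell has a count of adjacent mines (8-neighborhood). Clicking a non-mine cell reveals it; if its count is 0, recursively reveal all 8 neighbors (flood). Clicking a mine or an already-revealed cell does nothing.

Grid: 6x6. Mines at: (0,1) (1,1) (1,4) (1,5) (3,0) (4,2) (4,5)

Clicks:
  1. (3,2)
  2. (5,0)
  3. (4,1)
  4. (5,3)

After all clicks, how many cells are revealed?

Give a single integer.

Answer: 6

Derivation:
Click 1 (3,2) count=1: revealed 1 new [(3,2)] -> total=1
Click 2 (5,0) count=0: revealed 4 new [(4,0) (4,1) (5,0) (5,1)] -> total=5
Click 3 (4,1) count=2: revealed 0 new [(none)] -> total=5
Click 4 (5,3) count=1: revealed 1 new [(5,3)] -> total=6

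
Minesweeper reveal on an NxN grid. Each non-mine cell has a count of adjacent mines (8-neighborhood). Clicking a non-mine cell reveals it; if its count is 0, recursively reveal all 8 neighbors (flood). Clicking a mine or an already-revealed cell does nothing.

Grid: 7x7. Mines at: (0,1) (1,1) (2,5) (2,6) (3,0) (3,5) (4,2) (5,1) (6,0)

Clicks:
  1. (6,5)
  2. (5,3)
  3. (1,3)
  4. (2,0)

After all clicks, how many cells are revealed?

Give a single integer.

Click 1 (6,5) count=0: revealed 14 new [(4,3) (4,4) (4,5) (4,6) (5,2) (5,3) (5,4) (5,5) (5,6) (6,2) (6,3) (6,4) (6,5) (6,6)] -> total=14
Click 2 (5,3) count=1: revealed 0 new [(none)] -> total=14
Click 3 (1,3) count=0: revealed 16 new [(0,2) (0,3) (0,4) (0,5) (0,6) (1,2) (1,3) (1,4) (1,5) (1,6) (2,2) (2,3) (2,4) (3,2) (3,3) (3,4)] -> total=30
Click 4 (2,0) count=2: revealed 1 new [(2,0)] -> total=31

Answer: 31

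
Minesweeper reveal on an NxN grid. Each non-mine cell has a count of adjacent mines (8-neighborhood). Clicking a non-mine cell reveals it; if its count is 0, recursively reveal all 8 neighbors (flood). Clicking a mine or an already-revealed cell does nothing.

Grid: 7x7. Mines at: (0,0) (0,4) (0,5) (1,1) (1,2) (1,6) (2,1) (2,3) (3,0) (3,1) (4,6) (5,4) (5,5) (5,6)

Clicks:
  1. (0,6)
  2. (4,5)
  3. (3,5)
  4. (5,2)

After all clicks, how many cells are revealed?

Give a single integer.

Click 1 (0,6) count=2: revealed 1 new [(0,6)] -> total=1
Click 2 (4,5) count=4: revealed 1 new [(4,5)] -> total=2
Click 3 (3,5) count=1: revealed 1 new [(3,5)] -> total=3
Click 4 (5,2) count=0: revealed 12 new [(4,0) (4,1) (4,2) (4,3) (5,0) (5,1) (5,2) (5,3) (6,0) (6,1) (6,2) (6,3)] -> total=15

Answer: 15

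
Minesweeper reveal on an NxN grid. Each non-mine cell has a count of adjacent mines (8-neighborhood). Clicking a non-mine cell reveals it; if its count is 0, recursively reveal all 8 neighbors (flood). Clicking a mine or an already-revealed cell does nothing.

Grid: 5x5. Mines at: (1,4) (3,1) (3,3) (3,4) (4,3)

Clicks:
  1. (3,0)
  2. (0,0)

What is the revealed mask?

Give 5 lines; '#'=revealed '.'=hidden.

Click 1 (3,0) count=1: revealed 1 new [(3,0)] -> total=1
Click 2 (0,0) count=0: revealed 12 new [(0,0) (0,1) (0,2) (0,3) (1,0) (1,1) (1,2) (1,3) (2,0) (2,1) (2,2) (2,3)] -> total=13

Answer: ####.
####.
####.
#....
.....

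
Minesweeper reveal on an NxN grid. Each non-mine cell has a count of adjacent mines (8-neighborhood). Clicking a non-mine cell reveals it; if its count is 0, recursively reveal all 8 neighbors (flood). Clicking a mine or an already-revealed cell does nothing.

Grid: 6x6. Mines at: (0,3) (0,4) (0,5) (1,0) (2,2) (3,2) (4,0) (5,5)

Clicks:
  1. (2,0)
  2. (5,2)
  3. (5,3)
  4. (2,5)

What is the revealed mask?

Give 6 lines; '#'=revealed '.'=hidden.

Click 1 (2,0) count=1: revealed 1 new [(2,0)] -> total=1
Click 2 (5,2) count=0: revealed 8 new [(4,1) (4,2) (4,3) (4,4) (5,1) (5,2) (5,3) (5,4)] -> total=9
Click 3 (5,3) count=0: revealed 0 new [(none)] -> total=9
Click 4 (2,5) count=0: revealed 10 new [(1,3) (1,4) (1,5) (2,3) (2,4) (2,5) (3,3) (3,4) (3,5) (4,5)] -> total=19

Answer: ......
...###
#..###
...###
.#####
.####.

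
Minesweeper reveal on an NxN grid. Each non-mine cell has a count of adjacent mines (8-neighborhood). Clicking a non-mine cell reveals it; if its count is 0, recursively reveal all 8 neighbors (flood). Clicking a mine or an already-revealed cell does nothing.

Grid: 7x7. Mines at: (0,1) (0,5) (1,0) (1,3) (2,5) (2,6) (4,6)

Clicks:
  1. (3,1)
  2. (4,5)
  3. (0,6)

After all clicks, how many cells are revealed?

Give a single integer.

Click 1 (3,1) count=0: revealed 31 new [(2,0) (2,1) (2,2) (2,3) (2,4) (3,0) (3,1) (3,2) (3,3) (3,4) (3,5) (4,0) (4,1) (4,2) (4,3) (4,4) (4,5) (5,0) (5,1) (5,2) (5,3) (5,4) (5,5) (5,6) (6,0) (6,1) (6,2) (6,3) (6,4) (6,5) (6,6)] -> total=31
Click 2 (4,5) count=1: revealed 0 new [(none)] -> total=31
Click 3 (0,6) count=1: revealed 1 new [(0,6)] -> total=32

Answer: 32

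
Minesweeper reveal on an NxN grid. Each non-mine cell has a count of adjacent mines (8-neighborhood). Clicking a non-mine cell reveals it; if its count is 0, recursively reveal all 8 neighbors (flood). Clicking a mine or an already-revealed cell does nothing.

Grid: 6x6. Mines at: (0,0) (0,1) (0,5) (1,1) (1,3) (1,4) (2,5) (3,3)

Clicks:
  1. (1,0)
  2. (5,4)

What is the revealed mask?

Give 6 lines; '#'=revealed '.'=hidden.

Answer: ......
#.....
###...
###.##
######
######

Derivation:
Click 1 (1,0) count=3: revealed 1 new [(1,0)] -> total=1
Click 2 (5,4) count=0: revealed 20 new [(2,0) (2,1) (2,2) (3,0) (3,1) (3,2) (3,4) (3,5) (4,0) (4,1) (4,2) (4,3) (4,4) (4,5) (5,0) (5,1) (5,2) (5,3) (5,4) (5,5)] -> total=21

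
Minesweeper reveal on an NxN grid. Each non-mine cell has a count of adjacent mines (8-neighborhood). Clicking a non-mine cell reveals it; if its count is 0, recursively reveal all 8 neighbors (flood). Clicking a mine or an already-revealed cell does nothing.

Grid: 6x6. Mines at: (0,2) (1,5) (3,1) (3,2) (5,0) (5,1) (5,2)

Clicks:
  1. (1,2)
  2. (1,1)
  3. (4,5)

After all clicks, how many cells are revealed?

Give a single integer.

Click 1 (1,2) count=1: revealed 1 new [(1,2)] -> total=1
Click 2 (1,1) count=1: revealed 1 new [(1,1)] -> total=2
Click 3 (4,5) count=0: revealed 12 new [(2,3) (2,4) (2,5) (3,3) (3,4) (3,5) (4,3) (4,4) (4,5) (5,3) (5,4) (5,5)] -> total=14

Answer: 14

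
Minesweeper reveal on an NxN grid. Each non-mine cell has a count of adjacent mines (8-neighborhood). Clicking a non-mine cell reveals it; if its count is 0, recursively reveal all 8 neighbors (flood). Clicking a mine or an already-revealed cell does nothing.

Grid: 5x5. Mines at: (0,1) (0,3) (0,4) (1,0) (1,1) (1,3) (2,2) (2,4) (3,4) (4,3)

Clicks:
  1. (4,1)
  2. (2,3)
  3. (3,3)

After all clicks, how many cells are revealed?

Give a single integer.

Answer: 10

Derivation:
Click 1 (4,1) count=0: revealed 8 new [(2,0) (2,1) (3,0) (3,1) (3,2) (4,0) (4,1) (4,2)] -> total=8
Click 2 (2,3) count=4: revealed 1 new [(2,3)] -> total=9
Click 3 (3,3) count=4: revealed 1 new [(3,3)] -> total=10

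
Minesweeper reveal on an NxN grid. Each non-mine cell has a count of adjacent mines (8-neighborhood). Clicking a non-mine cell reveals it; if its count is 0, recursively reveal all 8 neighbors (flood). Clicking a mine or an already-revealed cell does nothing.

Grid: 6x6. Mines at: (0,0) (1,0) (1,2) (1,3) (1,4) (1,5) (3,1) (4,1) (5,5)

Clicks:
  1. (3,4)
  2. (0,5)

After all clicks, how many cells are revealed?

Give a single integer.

Click 1 (3,4) count=0: revealed 15 new [(2,2) (2,3) (2,4) (2,5) (3,2) (3,3) (3,4) (3,5) (4,2) (4,3) (4,4) (4,5) (5,2) (5,3) (5,4)] -> total=15
Click 2 (0,5) count=2: revealed 1 new [(0,5)] -> total=16

Answer: 16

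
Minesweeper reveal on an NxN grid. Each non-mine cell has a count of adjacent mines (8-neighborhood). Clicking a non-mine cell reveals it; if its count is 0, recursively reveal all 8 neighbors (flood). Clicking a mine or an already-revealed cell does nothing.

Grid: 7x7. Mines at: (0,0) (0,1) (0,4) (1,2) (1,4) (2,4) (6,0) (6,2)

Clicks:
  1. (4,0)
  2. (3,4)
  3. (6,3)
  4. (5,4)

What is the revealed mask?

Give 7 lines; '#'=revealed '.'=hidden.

Click 1 (4,0) count=0: revealed 37 new [(0,5) (0,6) (1,0) (1,1) (1,5) (1,6) (2,0) (2,1) (2,2) (2,3) (2,5) (2,6) (3,0) (3,1) (3,2) (3,3) (3,4) (3,5) (3,6) (4,0) (4,1) (4,2) (4,3) (4,4) (4,5) (4,6) (5,0) (5,1) (5,2) (5,3) (5,4) (5,5) (5,6) (6,3) (6,4) (6,5) (6,6)] -> total=37
Click 2 (3,4) count=1: revealed 0 new [(none)] -> total=37
Click 3 (6,3) count=1: revealed 0 new [(none)] -> total=37
Click 4 (5,4) count=0: revealed 0 new [(none)] -> total=37

Answer: .....##
##...##
####.##
#######
#######
#######
...####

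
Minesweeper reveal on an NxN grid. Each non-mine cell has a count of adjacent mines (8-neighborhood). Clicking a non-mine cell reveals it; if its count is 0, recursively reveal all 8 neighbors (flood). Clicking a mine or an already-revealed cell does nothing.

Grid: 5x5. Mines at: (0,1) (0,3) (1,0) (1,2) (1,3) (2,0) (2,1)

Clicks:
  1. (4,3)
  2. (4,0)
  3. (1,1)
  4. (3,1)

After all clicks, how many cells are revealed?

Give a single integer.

Answer: 14

Derivation:
Click 1 (4,3) count=0: revealed 13 new [(2,2) (2,3) (2,4) (3,0) (3,1) (3,2) (3,3) (3,4) (4,0) (4,1) (4,2) (4,3) (4,4)] -> total=13
Click 2 (4,0) count=0: revealed 0 new [(none)] -> total=13
Click 3 (1,1) count=5: revealed 1 new [(1,1)] -> total=14
Click 4 (3,1) count=2: revealed 0 new [(none)] -> total=14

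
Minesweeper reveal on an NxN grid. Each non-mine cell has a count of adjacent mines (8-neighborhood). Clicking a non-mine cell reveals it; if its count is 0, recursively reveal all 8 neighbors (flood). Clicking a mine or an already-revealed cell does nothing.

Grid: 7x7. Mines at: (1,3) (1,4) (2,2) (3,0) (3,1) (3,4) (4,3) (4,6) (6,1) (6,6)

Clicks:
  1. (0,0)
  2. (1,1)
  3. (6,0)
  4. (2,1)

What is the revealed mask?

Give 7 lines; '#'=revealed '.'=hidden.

Click 1 (0,0) count=0: revealed 8 new [(0,0) (0,1) (0,2) (1,0) (1,1) (1,2) (2,0) (2,1)] -> total=8
Click 2 (1,1) count=1: revealed 0 new [(none)] -> total=8
Click 3 (6,0) count=1: revealed 1 new [(6,0)] -> total=9
Click 4 (2,1) count=3: revealed 0 new [(none)] -> total=9

Answer: ###....
###....
##.....
.......
.......
.......
#......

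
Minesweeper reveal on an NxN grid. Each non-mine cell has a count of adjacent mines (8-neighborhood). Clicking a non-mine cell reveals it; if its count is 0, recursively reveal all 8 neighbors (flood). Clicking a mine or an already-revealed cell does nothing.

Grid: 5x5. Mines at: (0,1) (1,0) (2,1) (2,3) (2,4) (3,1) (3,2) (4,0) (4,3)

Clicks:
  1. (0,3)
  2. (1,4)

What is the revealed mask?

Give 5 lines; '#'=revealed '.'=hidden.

Click 1 (0,3) count=0: revealed 6 new [(0,2) (0,3) (0,4) (1,2) (1,3) (1,4)] -> total=6
Click 2 (1,4) count=2: revealed 0 new [(none)] -> total=6

Answer: ..###
..###
.....
.....
.....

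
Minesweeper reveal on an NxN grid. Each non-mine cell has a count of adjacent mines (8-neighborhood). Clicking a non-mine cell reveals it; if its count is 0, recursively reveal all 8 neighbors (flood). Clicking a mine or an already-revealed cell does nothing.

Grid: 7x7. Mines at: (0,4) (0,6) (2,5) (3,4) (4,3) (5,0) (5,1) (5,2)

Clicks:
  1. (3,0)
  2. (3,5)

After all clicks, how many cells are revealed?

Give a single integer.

Click 1 (3,0) count=0: revealed 19 new [(0,0) (0,1) (0,2) (0,3) (1,0) (1,1) (1,2) (1,3) (2,0) (2,1) (2,2) (2,3) (3,0) (3,1) (3,2) (3,3) (4,0) (4,1) (4,2)] -> total=19
Click 2 (3,5) count=2: revealed 1 new [(3,5)] -> total=20

Answer: 20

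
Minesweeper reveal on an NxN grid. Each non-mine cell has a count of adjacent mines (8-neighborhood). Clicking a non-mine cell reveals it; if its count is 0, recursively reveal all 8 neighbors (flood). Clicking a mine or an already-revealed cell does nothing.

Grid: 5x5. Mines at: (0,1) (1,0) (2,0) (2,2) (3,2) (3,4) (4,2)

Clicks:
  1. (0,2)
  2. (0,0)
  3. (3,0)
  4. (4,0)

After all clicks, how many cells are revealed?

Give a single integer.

Answer: 6

Derivation:
Click 1 (0,2) count=1: revealed 1 new [(0,2)] -> total=1
Click 2 (0,0) count=2: revealed 1 new [(0,0)] -> total=2
Click 3 (3,0) count=1: revealed 1 new [(3,0)] -> total=3
Click 4 (4,0) count=0: revealed 3 new [(3,1) (4,0) (4,1)] -> total=6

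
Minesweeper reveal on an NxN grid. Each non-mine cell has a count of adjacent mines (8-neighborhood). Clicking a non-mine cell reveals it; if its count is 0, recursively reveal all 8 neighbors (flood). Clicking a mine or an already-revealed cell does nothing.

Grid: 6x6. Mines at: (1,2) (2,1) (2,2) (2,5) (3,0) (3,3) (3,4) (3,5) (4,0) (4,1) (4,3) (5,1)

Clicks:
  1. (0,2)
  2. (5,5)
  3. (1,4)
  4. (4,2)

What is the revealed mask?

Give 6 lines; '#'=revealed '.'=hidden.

Answer: ..#...
....#.
......
......
..#.##
....##

Derivation:
Click 1 (0,2) count=1: revealed 1 new [(0,2)] -> total=1
Click 2 (5,5) count=0: revealed 4 new [(4,4) (4,5) (5,4) (5,5)] -> total=5
Click 3 (1,4) count=1: revealed 1 new [(1,4)] -> total=6
Click 4 (4,2) count=4: revealed 1 new [(4,2)] -> total=7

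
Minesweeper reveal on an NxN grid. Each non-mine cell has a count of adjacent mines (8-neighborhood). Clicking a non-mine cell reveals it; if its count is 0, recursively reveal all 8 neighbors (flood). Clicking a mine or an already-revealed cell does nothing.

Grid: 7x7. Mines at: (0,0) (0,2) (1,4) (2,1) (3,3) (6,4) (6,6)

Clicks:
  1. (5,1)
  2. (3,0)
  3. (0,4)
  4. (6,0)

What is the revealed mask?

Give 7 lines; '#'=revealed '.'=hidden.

Click 1 (5,1) count=0: revealed 15 new [(3,0) (3,1) (3,2) (4,0) (4,1) (4,2) (4,3) (5,0) (5,1) (5,2) (5,3) (6,0) (6,1) (6,2) (6,3)] -> total=15
Click 2 (3,0) count=1: revealed 0 new [(none)] -> total=15
Click 3 (0,4) count=1: revealed 1 new [(0,4)] -> total=16
Click 4 (6,0) count=0: revealed 0 new [(none)] -> total=16

Answer: ....#..
.......
.......
###....
####...
####...
####...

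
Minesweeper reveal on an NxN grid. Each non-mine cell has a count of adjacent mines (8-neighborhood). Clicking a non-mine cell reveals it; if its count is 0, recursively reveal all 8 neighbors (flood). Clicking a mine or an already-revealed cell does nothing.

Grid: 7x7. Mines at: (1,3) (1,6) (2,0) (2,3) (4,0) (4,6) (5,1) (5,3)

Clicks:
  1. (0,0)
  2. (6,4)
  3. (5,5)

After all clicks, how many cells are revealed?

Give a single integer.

Answer: 8

Derivation:
Click 1 (0,0) count=0: revealed 6 new [(0,0) (0,1) (0,2) (1,0) (1,1) (1,2)] -> total=6
Click 2 (6,4) count=1: revealed 1 new [(6,4)] -> total=7
Click 3 (5,5) count=1: revealed 1 new [(5,5)] -> total=8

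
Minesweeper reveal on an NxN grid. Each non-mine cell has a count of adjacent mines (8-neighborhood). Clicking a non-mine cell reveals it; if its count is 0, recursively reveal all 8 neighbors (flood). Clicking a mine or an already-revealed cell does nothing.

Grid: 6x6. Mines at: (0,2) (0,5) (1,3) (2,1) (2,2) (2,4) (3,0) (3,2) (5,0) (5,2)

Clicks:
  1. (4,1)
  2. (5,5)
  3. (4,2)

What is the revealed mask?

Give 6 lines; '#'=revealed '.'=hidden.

Click 1 (4,1) count=4: revealed 1 new [(4,1)] -> total=1
Click 2 (5,5) count=0: revealed 9 new [(3,3) (3,4) (3,5) (4,3) (4,4) (4,5) (5,3) (5,4) (5,5)] -> total=10
Click 3 (4,2) count=2: revealed 1 new [(4,2)] -> total=11

Answer: ......
......
......
...###
.#####
...###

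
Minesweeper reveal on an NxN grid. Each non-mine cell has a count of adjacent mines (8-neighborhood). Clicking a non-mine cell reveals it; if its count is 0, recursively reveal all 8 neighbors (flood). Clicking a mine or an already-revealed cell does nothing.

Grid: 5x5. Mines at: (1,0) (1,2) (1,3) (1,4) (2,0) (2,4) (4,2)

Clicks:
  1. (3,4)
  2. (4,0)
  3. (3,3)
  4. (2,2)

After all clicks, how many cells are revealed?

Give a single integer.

Click 1 (3,4) count=1: revealed 1 new [(3,4)] -> total=1
Click 2 (4,0) count=0: revealed 4 new [(3,0) (3,1) (4,0) (4,1)] -> total=5
Click 3 (3,3) count=2: revealed 1 new [(3,3)] -> total=6
Click 4 (2,2) count=2: revealed 1 new [(2,2)] -> total=7

Answer: 7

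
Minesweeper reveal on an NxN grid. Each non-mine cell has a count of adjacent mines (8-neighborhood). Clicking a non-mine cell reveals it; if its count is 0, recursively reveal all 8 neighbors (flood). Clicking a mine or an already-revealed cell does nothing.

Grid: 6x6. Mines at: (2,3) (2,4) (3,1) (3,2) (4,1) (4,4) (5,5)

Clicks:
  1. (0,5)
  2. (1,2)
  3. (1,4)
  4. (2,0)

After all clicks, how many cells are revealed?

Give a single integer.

Click 1 (0,5) count=0: revealed 15 new [(0,0) (0,1) (0,2) (0,3) (0,4) (0,5) (1,0) (1,1) (1,2) (1,3) (1,4) (1,5) (2,0) (2,1) (2,2)] -> total=15
Click 2 (1,2) count=1: revealed 0 new [(none)] -> total=15
Click 3 (1,4) count=2: revealed 0 new [(none)] -> total=15
Click 4 (2,0) count=1: revealed 0 new [(none)] -> total=15

Answer: 15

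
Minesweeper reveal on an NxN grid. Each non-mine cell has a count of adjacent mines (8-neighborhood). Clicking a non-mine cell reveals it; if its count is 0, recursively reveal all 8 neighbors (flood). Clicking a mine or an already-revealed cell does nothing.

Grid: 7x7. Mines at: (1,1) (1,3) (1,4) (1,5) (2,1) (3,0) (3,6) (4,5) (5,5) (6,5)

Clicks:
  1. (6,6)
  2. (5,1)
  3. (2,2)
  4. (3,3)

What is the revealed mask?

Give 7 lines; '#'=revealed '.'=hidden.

Click 1 (6,6) count=2: revealed 1 new [(6,6)] -> total=1
Click 2 (5,1) count=0: revealed 22 new [(2,2) (2,3) (2,4) (3,1) (3,2) (3,3) (3,4) (4,0) (4,1) (4,2) (4,3) (4,4) (5,0) (5,1) (5,2) (5,3) (5,4) (6,0) (6,1) (6,2) (6,3) (6,4)] -> total=23
Click 3 (2,2) count=3: revealed 0 new [(none)] -> total=23
Click 4 (3,3) count=0: revealed 0 new [(none)] -> total=23

Answer: .......
.......
..###..
.####..
#####..
#####..
#####.#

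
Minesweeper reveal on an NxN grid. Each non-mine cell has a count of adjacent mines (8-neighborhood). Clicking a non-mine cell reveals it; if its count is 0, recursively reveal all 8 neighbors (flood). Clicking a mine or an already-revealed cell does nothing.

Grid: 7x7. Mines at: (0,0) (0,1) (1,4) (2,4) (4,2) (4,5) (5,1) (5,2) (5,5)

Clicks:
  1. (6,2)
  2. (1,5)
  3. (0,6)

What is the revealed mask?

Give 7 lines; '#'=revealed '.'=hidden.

Answer: .....##
.....##
.....##
.....##
.......
.......
..#....

Derivation:
Click 1 (6,2) count=2: revealed 1 new [(6,2)] -> total=1
Click 2 (1,5) count=2: revealed 1 new [(1,5)] -> total=2
Click 3 (0,6) count=0: revealed 7 new [(0,5) (0,6) (1,6) (2,5) (2,6) (3,5) (3,6)] -> total=9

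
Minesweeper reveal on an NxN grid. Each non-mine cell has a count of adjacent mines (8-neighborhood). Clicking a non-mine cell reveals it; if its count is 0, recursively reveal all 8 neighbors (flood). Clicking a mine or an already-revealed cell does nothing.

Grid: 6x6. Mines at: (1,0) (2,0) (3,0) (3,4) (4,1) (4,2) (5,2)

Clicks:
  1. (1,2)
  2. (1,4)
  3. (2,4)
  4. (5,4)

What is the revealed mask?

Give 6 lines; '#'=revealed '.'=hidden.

Answer: .#####
.#####
.#####
.###..
...###
...###

Derivation:
Click 1 (1,2) count=0: revealed 18 new [(0,1) (0,2) (0,3) (0,4) (0,5) (1,1) (1,2) (1,3) (1,4) (1,5) (2,1) (2,2) (2,3) (2,4) (2,5) (3,1) (3,2) (3,3)] -> total=18
Click 2 (1,4) count=0: revealed 0 new [(none)] -> total=18
Click 3 (2,4) count=1: revealed 0 new [(none)] -> total=18
Click 4 (5,4) count=0: revealed 6 new [(4,3) (4,4) (4,5) (5,3) (5,4) (5,5)] -> total=24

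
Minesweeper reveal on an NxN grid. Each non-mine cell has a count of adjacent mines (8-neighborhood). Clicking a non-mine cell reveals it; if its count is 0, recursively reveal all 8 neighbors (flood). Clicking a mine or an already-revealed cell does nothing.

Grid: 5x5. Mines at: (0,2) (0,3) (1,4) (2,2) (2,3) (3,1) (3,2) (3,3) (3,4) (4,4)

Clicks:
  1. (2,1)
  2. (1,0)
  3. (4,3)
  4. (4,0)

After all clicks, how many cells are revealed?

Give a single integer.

Answer: 8

Derivation:
Click 1 (2,1) count=3: revealed 1 new [(2,1)] -> total=1
Click 2 (1,0) count=0: revealed 5 new [(0,0) (0,1) (1,0) (1,1) (2,0)] -> total=6
Click 3 (4,3) count=4: revealed 1 new [(4,3)] -> total=7
Click 4 (4,0) count=1: revealed 1 new [(4,0)] -> total=8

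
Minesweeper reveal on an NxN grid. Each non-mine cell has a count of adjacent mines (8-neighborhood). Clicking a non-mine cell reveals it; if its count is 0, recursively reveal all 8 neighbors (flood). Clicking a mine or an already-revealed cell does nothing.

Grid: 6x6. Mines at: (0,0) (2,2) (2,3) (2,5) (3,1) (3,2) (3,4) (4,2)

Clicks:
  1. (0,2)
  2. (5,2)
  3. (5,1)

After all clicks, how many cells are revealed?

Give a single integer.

Click 1 (0,2) count=0: revealed 10 new [(0,1) (0,2) (0,3) (0,4) (0,5) (1,1) (1,2) (1,3) (1,4) (1,5)] -> total=10
Click 2 (5,2) count=1: revealed 1 new [(5,2)] -> total=11
Click 3 (5,1) count=1: revealed 1 new [(5,1)] -> total=12

Answer: 12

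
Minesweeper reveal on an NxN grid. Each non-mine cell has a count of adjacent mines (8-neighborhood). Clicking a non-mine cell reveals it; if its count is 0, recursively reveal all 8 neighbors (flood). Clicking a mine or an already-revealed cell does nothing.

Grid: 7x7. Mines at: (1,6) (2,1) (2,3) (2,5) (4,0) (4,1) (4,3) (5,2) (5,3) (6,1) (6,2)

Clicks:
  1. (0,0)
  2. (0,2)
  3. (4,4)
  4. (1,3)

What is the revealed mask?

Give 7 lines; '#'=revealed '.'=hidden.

Click 1 (0,0) count=0: revealed 12 new [(0,0) (0,1) (0,2) (0,3) (0,4) (0,5) (1,0) (1,1) (1,2) (1,3) (1,4) (1,5)] -> total=12
Click 2 (0,2) count=0: revealed 0 new [(none)] -> total=12
Click 3 (4,4) count=2: revealed 1 new [(4,4)] -> total=13
Click 4 (1,3) count=1: revealed 0 new [(none)] -> total=13

Answer: ######.
######.
.......
.......
....#..
.......
.......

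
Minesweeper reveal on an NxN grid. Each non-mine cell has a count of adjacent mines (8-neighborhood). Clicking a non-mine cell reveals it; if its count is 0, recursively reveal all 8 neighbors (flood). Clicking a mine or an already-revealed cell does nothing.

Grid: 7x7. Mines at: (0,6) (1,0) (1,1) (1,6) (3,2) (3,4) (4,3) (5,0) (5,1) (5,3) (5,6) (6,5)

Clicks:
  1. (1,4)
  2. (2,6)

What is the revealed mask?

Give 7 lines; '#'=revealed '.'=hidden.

Answer: ..####.
..####.
..#####
.......
.......
.......
.......

Derivation:
Click 1 (1,4) count=0: revealed 12 new [(0,2) (0,3) (0,4) (0,5) (1,2) (1,3) (1,4) (1,5) (2,2) (2,3) (2,4) (2,5)] -> total=12
Click 2 (2,6) count=1: revealed 1 new [(2,6)] -> total=13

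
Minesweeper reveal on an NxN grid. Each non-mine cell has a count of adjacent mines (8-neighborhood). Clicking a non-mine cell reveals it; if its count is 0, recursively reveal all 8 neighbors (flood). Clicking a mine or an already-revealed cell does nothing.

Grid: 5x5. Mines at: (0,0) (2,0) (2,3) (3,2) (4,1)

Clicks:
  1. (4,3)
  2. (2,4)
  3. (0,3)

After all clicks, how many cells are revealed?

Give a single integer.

Answer: 10

Derivation:
Click 1 (4,3) count=1: revealed 1 new [(4,3)] -> total=1
Click 2 (2,4) count=1: revealed 1 new [(2,4)] -> total=2
Click 3 (0,3) count=0: revealed 8 new [(0,1) (0,2) (0,3) (0,4) (1,1) (1,2) (1,3) (1,4)] -> total=10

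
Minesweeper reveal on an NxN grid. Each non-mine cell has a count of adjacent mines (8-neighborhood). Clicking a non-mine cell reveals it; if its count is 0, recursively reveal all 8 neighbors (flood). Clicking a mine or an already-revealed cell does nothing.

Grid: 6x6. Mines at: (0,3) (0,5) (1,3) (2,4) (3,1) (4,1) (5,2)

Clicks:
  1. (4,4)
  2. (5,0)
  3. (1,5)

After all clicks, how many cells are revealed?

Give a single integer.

Click 1 (4,4) count=0: revealed 9 new [(3,3) (3,4) (3,5) (4,3) (4,4) (4,5) (5,3) (5,4) (5,5)] -> total=9
Click 2 (5,0) count=1: revealed 1 new [(5,0)] -> total=10
Click 3 (1,5) count=2: revealed 1 new [(1,5)] -> total=11

Answer: 11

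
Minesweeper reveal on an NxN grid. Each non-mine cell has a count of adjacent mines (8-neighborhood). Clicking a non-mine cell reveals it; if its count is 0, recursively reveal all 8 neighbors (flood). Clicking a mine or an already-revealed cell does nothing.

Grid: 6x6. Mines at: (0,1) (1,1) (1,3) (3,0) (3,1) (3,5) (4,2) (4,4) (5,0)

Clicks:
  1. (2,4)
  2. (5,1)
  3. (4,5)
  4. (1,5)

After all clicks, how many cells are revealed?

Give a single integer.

Click 1 (2,4) count=2: revealed 1 new [(2,4)] -> total=1
Click 2 (5,1) count=2: revealed 1 new [(5,1)] -> total=2
Click 3 (4,5) count=2: revealed 1 new [(4,5)] -> total=3
Click 4 (1,5) count=0: revealed 5 new [(0,4) (0,5) (1,4) (1,5) (2,5)] -> total=8

Answer: 8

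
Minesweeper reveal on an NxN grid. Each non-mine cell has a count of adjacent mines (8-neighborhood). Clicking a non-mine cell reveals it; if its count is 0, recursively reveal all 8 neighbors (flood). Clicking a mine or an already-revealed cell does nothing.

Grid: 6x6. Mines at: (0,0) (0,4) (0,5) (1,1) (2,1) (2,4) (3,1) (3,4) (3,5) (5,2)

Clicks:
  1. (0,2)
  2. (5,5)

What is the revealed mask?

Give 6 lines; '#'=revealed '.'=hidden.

Answer: ..#...
......
......
......
...###
...###

Derivation:
Click 1 (0,2) count=1: revealed 1 new [(0,2)] -> total=1
Click 2 (5,5) count=0: revealed 6 new [(4,3) (4,4) (4,5) (5,3) (5,4) (5,5)] -> total=7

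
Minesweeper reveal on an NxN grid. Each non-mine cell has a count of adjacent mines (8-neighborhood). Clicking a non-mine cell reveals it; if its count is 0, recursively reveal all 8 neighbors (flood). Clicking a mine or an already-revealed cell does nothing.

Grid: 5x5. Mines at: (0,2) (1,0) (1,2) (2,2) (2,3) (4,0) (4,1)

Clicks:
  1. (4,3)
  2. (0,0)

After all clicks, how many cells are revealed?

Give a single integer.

Click 1 (4,3) count=0: revealed 6 new [(3,2) (3,3) (3,4) (4,2) (4,3) (4,4)] -> total=6
Click 2 (0,0) count=1: revealed 1 new [(0,0)] -> total=7

Answer: 7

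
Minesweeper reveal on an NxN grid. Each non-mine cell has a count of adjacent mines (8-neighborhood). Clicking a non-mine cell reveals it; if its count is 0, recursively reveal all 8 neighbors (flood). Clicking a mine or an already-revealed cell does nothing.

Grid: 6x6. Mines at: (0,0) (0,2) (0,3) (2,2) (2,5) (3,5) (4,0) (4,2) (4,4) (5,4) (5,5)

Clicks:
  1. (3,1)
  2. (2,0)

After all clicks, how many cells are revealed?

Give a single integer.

Answer: 6

Derivation:
Click 1 (3,1) count=3: revealed 1 new [(3,1)] -> total=1
Click 2 (2,0) count=0: revealed 5 new [(1,0) (1,1) (2,0) (2,1) (3,0)] -> total=6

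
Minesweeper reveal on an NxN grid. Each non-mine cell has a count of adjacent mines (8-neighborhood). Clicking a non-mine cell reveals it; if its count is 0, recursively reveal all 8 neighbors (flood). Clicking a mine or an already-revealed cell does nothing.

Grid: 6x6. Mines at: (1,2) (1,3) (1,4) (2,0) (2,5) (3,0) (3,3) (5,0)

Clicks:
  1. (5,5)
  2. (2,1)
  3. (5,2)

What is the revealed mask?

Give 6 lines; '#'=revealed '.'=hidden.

Answer: ......
......
.#....
....##
.#####
.#####

Derivation:
Click 1 (5,5) count=0: revealed 12 new [(3,4) (3,5) (4,1) (4,2) (4,3) (4,4) (4,5) (5,1) (5,2) (5,3) (5,4) (5,5)] -> total=12
Click 2 (2,1) count=3: revealed 1 new [(2,1)] -> total=13
Click 3 (5,2) count=0: revealed 0 new [(none)] -> total=13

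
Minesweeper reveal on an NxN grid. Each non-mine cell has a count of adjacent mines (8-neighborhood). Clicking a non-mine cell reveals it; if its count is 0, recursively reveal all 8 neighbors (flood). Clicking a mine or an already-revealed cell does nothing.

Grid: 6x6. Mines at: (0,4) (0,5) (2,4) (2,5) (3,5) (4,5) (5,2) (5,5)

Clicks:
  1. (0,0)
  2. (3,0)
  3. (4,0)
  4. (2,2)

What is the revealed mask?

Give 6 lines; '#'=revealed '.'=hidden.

Click 1 (0,0) count=0: revealed 22 new [(0,0) (0,1) (0,2) (0,3) (1,0) (1,1) (1,2) (1,3) (2,0) (2,1) (2,2) (2,3) (3,0) (3,1) (3,2) (3,3) (4,0) (4,1) (4,2) (4,3) (5,0) (5,1)] -> total=22
Click 2 (3,0) count=0: revealed 0 new [(none)] -> total=22
Click 3 (4,0) count=0: revealed 0 new [(none)] -> total=22
Click 4 (2,2) count=0: revealed 0 new [(none)] -> total=22

Answer: ####..
####..
####..
####..
####..
##....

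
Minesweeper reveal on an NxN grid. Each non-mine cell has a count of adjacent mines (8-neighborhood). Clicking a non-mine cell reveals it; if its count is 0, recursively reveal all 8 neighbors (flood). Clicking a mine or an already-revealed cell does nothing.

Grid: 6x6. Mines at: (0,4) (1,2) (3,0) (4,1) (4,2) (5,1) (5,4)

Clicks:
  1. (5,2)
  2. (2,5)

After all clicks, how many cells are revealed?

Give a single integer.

Answer: 13

Derivation:
Click 1 (5,2) count=3: revealed 1 new [(5,2)] -> total=1
Click 2 (2,5) count=0: revealed 12 new [(1,3) (1,4) (1,5) (2,3) (2,4) (2,5) (3,3) (3,4) (3,5) (4,3) (4,4) (4,5)] -> total=13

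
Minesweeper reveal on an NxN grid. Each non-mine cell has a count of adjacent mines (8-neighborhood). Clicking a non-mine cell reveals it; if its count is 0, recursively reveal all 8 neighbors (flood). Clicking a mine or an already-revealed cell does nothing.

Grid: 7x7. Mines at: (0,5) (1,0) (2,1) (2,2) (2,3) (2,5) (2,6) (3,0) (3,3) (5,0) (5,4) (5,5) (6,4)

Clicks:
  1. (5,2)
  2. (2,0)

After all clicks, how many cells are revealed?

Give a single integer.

Click 1 (5,2) count=0: revealed 9 new [(4,1) (4,2) (4,3) (5,1) (5,2) (5,3) (6,1) (6,2) (6,3)] -> total=9
Click 2 (2,0) count=3: revealed 1 new [(2,0)] -> total=10

Answer: 10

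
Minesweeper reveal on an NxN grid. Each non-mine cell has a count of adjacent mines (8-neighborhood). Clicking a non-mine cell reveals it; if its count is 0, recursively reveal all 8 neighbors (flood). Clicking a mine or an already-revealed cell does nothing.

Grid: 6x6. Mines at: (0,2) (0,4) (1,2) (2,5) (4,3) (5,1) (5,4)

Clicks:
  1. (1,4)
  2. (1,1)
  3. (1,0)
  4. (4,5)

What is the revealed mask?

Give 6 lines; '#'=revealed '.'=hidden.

Click 1 (1,4) count=2: revealed 1 new [(1,4)] -> total=1
Click 2 (1,1) count=2: revealed 1 new [(1,1)] -> total=2
Click 3 (1,0) count=0: revealed 12 new [(0,0) (0,1) (1,0) (2,0) (2,1) (2,2) (3,0) (3,1) (3,2) (4,0) (4,1) (4,2)] -> total=14
Click 4 (4,5) count=1: revealed 1 new [(4,5)] -> total=15

Answer: ##....
##..#.
###...
###...
###..#
......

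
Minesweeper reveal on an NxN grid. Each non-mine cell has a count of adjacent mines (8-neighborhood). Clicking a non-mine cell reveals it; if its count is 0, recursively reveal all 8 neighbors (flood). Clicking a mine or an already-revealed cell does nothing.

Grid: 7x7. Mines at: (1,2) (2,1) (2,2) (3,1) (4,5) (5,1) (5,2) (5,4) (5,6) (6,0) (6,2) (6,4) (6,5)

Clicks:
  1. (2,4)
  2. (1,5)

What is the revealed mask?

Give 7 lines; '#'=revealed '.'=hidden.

Click 1 (2,4) count=0: revealed 16 new [(0,3) (0,4) (0,5) (0,6) (1,3) (1,4) (1,5) (1,6) (2,3) (2,4) (2,5) (2,6) (3,3) (3,4) (3,5) (3,6)] -> total=16
Click 2 (1,5) count=0: revealed 0 new [(none)] -> total=16

Answer: ...####
...####
...####
...####
.......
.......
.......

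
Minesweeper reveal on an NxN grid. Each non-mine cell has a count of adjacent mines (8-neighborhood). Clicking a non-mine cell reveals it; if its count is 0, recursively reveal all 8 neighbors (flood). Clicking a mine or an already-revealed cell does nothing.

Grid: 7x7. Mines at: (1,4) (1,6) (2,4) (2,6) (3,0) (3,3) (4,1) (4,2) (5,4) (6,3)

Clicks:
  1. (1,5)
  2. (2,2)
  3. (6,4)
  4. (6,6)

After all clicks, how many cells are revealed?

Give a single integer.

Answer: 11

Derivation:
Click 1 (1,5) count=4: revealed 1 new [(1,5)] -> total=1
Click 2 (2,2) count=1: revealed 1 new [(2,2)] -> total=2
Click 3 (6,4) count=2: revealed 1 new [(6,4)] -> total=3
Click 4 (6,6) count=0: revealed 8 new [(3,5) (3,6) (4,5) (4,6) (5,5) (5,6) (6,5) (6,6)] -> total=11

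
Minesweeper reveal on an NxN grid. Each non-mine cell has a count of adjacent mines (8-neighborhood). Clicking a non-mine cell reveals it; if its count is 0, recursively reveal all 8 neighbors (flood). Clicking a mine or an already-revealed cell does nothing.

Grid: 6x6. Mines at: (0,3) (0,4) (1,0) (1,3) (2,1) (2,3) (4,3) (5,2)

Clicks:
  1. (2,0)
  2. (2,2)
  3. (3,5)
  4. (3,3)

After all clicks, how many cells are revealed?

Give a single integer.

Click 1 (2,0) count=2: revealed 1 new [(2,0)] -> total=1
Click 2 (2,2) count=3: revealed 1 new [(2,2)] -> total=2
Click 3 (3,5) count=0: revealed 10 new [(1,4) (1,5) (2,4) (2,5) (3,4) (3,5) (4,4) (4,5) (5,4) (5,5)] -> total=12
Click 4 (3,3) count=2: revealed 1 new [(3,3)] -> total=13

Answer: 13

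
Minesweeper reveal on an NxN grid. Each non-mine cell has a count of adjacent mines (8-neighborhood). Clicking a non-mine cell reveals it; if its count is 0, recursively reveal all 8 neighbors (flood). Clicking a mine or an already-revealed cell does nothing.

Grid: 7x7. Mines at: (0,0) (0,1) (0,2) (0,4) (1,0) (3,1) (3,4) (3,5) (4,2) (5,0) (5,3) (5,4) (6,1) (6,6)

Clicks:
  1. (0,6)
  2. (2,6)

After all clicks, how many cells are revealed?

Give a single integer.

Answer: 6

Derivation:
Click 1 (0,6) count=0: revealed 6 new [(0,5) (0,6) (1,5) (1,6) (2,5) (2,6)] -> total=6
Click 2 (2,6) count=1: revealed 0 new [(none)] -> total=6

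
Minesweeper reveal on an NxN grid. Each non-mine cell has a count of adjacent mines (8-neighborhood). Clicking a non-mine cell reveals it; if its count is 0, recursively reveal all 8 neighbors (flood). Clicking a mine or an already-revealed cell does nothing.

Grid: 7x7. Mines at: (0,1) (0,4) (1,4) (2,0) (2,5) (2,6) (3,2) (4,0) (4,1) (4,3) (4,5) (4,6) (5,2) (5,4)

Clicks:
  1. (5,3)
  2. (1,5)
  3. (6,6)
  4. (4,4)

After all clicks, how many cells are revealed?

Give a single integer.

Click 1 (5,3) count=3: revealed 1 new [(5,3)] -> total=1
Click 2 (1,5) count=4: revealed 1 new [(1,5)] -> total=2
Click 3 (6,6) count=0: revealed 4 new [(5,5) (5,6) (6,5) (6,6)] -> total=6
Click 4 (4,4) count=3: revealed 1 new [(4,4)] -> total=7

Answer: 7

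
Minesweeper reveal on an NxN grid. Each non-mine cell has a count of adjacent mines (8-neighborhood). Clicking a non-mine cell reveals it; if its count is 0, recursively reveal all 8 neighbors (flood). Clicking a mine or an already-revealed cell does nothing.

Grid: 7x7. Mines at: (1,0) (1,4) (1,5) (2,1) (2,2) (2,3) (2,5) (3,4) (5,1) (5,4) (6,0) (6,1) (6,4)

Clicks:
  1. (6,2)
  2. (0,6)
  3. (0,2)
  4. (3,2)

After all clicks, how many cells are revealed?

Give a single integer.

Answer: 9

Derivation:
Click 1 (6,2) count=2: revealed 1 new [(6,2)] -> total=1
Click 2 (0,6) count=1: revealed 1 new [(0,6)] -> total=2
Click 3 (0,2) count=0: revealed 6 new [(0,1) (0,2) (0,3) (1,1) (1,2) (1,3)] -> total=8
Click 4 (3,2) count=3: revealed 1 new [(3,2)] -> total=9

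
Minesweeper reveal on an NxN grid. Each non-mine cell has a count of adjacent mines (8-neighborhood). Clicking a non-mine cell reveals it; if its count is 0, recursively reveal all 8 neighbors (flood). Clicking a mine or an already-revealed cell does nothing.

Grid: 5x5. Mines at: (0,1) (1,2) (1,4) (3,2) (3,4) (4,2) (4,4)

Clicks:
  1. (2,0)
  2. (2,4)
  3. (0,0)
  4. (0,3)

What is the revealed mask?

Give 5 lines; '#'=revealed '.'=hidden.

Answer: #..#.
##...
##..#
##...
##...

Derivation:
Click 1 (2,0) count=0: revealed 8 new [(1,0) (1,1) (2,0) (2,1) (3,0) (3,1) (4,0) (4,1)] -> total=8
Click 2 (2,4) count=2: revealed 1 new [(2,4)] -> total=9
Click 3 (0,0) count=1: revealed 1 new [(0,0)] -> total=10
Click 4 (0,3) count=2: revealed 1 new [(0,3)] -> total=11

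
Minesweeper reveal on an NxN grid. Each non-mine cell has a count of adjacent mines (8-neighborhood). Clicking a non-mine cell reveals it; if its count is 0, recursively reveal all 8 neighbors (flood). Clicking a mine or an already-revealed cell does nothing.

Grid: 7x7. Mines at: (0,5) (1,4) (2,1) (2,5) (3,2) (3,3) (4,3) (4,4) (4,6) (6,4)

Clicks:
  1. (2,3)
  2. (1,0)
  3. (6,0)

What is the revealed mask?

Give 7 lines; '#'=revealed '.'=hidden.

Answer: .......
#......
...#...
##.....
###....
####...
####...

Derivation:
Click 1 (2,3) count=3: revealed 1 new [(2,3)] -> total=1
Click 2 (1,0) count=1: revealed 1 new [(1,0)] -> total=2
Click 3 (6,0) count=0: revealed 13 new [(3,0) (3,1) (4,0) (4,1) (4,2) (5,0) (5,1) (5,2) (5,3) (6,0) (6,1) (6,2) (6,3)] -> total=15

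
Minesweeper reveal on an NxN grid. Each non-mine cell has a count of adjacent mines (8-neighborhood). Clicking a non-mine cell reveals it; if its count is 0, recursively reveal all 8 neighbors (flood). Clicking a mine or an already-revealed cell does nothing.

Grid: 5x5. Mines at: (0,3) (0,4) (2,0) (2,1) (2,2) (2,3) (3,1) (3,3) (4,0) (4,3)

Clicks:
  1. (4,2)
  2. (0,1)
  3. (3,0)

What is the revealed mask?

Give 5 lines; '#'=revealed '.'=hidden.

Click 1 (4,2) count=3: revealed 1 new [(4,2)] -> total=1
Click 2 (0,1) count=0: revealed 6 new [(0,0) (0,1) (0,2) (1,0) (1,1) (1,2)] -> total=7
Click 3 (3,0) count=4: revealed 1 new [(3,0)] -> total=8

Answer: ###..
###..
.....
#....
..#..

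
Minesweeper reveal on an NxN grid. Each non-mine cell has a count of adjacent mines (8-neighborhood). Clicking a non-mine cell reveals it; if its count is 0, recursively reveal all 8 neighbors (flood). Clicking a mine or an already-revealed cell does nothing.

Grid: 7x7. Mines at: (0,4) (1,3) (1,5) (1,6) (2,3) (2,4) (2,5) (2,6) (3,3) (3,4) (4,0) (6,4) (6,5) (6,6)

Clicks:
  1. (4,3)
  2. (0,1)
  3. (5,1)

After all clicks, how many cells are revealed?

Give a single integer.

Click 1 (4,3) count=2: revealed 1 new [(4,3)] -> total=1
Click 2 (0,1) count=0: revealed 12 new [(0,0) (0,1) (0,2) (1,0) (1,1) (1,2) (2,0) (2,1) (2,2) (3,0) (3,1) (3,2)] -> total=13
Click 3 (5,1) count=1: revealed 1 new [(5,1)] -> total=14

Answer: 14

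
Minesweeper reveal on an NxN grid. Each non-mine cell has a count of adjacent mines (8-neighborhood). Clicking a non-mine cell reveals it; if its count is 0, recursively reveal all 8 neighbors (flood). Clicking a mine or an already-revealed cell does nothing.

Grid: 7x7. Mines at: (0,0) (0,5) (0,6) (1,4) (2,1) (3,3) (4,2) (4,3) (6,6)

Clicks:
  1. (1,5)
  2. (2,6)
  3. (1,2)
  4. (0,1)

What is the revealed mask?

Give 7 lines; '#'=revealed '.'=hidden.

Answer: .#.....
..#..##
....###
....###
....###
....###
.......

Derivation:
Click 1 (1,5) count=3: revealed 1 new [(1,5)] -> total=1
Click 2 (2,6) count=0: revealed 13 new [(1,6) (2,4) (2,5) (2,6) (3,4) (3,5) (3,6) (4,4) (4,5) (4,6) (5,4) (5,5) (5,6)] -> total=14
Click 3 (1,2) count=1: revealed 1 new [(1,2)] -> total=15
Click 4 (0,1) count=1: revealed 1 new [(0,1)] -> total=16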